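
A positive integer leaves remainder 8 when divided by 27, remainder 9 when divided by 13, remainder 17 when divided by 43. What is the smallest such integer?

The moduli are pairwise coprime; M = 27·13·43 = 15093.
M/27 = 559; 559 ≡ 19 (mod 27); 19·10 ≡ 1, so inverse 10.
M/13 = 1161; 1161 ≡ 4 (mod 13); 4·10 ≡ 1, so inverse 10.
M/43 = 351; 351 ≡ 7 (mod 43); 7·37 ≡ 1, so inverse 37.
N ≡ 8·559·10 + 9·1161·10 + 17·351·37 = 369989.
369989 mod 15093 = 7757.

7757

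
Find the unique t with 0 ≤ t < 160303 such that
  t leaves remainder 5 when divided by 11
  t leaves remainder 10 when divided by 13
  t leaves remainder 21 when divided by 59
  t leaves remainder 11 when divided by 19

81559

From t ≡ 5 (mod 11) write t = 5 + 11s. Substituting into t ≡ 10 (mod 13) gives 11s ≡ 5 (mod 13), and since 11⁻¹ ≡ 6 (mod 13), s ≡ 4. Hence t ≡ 5 + 11·4 = 49 (mod 143).
From t ≡ 49 (mod 143) write t = 49 + 143s. Substituting into t ≡ 21 (mod 59) gives 143s ≡ 31 (mod 59), and since 25⁻¹ ≡ 26 (mod 59), s ≡ 39. Hence t ≡ 49 + 143·39 = 5626 (mod 8437).
From t ≡ 5626 (mod 8437) write t = 5626 + 8437s. Substituting into t ≡ 11 (mod 19) gives 8437s ≡ 9 (mod 19), and since 1⁻¹ ≡ 1 (mod 19), s ≡ 9. Hence t ≡ 5626 + 8437·9 = 81559 (mod 160303).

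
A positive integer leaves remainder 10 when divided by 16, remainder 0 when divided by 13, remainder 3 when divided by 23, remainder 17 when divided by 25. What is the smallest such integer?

114842

The moduli are pairwise coprime; N = 16·13·23·25 = 119600.
N/16 = 7475; 7475 ≡ 3 (mod 16); 3·11 ≡ 1, so inverse 11.
N/13 = 9200; 9200 ≡ 9 (mod 13); 9·3 ≡ 1, so inverse 3.
N/23 = 5200; 5200 ≡ 2 (mod 23); 2·12 ≡ 1, so inverse 12.
N/25 = 4784; 4784 ≡ 9 (mod 25); 9·14 ≡ 1, so inverse 14.
m ≡ 10·7475·11 + 0·9200·3 + 3·5200·12 + 17·4784·14 = 2148042.
2148042 mod 119600 = 114842.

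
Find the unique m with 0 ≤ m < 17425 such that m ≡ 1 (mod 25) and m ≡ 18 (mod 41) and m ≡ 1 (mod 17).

The moduli are pairwise coprime; N = 25·41·17 = 17425.
N/25 = 697; 697 ≡ 22 (mod 25); 22·8 ≡ 1, so inverse 8.
N/41 = 425; 425 ≡ 15 (mod 41); 15·11 ≡ 1, so inverse 11.
N/17 = 1025; 1025 ≡ 5 (mod 17); 5·7 ≡ 1, so inverse 7.
m ≡ 1·697·8 + 18·425·11 + 1·1025·7 = 96901.
96901 mod 17425 = 9776.

9776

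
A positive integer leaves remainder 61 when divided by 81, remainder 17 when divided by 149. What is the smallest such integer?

Combine the congruences pairwise.
From n ≡ 61 (mod 81) write n = 61 + 81t. Substituting into n ≡ 17 (mod 149) gives 81t ≡ 105 (mod 149), and since 81⁻¹ ≡ 46 (mod 149), t ≡ 62. Hence n ≡ 61 + 81·62 = 5083 (mod 12069).

5083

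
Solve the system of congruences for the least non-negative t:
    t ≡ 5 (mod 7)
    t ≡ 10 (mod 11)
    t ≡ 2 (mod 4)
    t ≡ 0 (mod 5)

670

Combine the congruences pairwise.
From t ≡ 5 (mod 7) write t = 5 + 7s. Substituting into t ≡ 10 (mod 11) gives 7s ≡ 5 (mod 11), and since 7⁻¹ ≡ 8 (mod 11), s ≡ 7. Hence t ≡ 5 + 7·7 = 54 (mod 77).
From t ≡ 54 (mod 77) write t = 54 + 77s. Substituting into t ≡ 2 (mod 4) gives 77s ≡ 0 (mod 4), and since 1⁻¹ ≡ 1 (mod 4), s ≡ 0. Hence t ≡ 54 + 77·0 = 54 (mod 308).
From t ≡ 54 (mod 308) write t = 54 + 308s. Substituting into t ≡ 0 (mod 5) gives 308s ≡ 1 (mod 5), and since 3⁻¹ ≡ 2 (mod 5), s ≡ 2. Hence t ≡ 54 + 308·2 = 670 (mod 1540).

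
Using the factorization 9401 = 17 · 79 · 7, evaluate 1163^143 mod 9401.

3949

Mod 17: 1163 ≡ 7; by Fermat, exponent reduces to 143 mod 16 = 15; 7^15 ≡ 5 (mod 17).
Mod 79: 1163 ≡ 57; by Fermat, exponent reduces to 143 mod 78 = 65; 57^65 ≡ 78 (mod 79).
Mod 7: 1163 ≡ 1; by Fermat, exponent reduces to 143 mod 6 = 5; 1^5 ≡ 1 (mod 7).
Combine by CRT: x ≡ 5 (mod 17), x ≡ 78 (mod 79), x ≡ 1 (mod 7) ⇒ x ≡ 3949 (mod 9401).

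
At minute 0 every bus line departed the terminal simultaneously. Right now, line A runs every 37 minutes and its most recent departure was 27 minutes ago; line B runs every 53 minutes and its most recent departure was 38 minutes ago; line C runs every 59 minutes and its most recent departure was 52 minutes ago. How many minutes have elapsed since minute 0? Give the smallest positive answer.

From t ≡ 27 (mod 37) write t = 27 + 37s. Substituting into t ≡ 38 (mod 53) gives 37s ≡ 11 (mod 53), and since 37⁻¹ ≡ 43 (mod 53), s ≡ 49. Hence t ≡ 27 + 37·49 = 1840 (mod 1961).
From t ≡ 1840 (mod 1961) write t = 1840 + 1961s. Substituting into t ≡ 52 (mod 59) gives 1961s ≡ 41 (mod 59), and since 14⁻¹ ≡ 38 (mod 59), s ≡ 24. Hence t ≡ 1840 + 1961·24 = 48904 (mod 115699).

48904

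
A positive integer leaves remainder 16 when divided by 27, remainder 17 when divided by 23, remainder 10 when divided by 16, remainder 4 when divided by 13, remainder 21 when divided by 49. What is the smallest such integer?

The moduli are pairwise coprime; N = 27·23·16·13·49 = 6329232.
N/27 = 234416; 234416 ≡ 2 (mod 27); 2·14 ≡ 1, so inverse 14.
N/23 = 275184; 275184 ≡ 12 (mod 23); 12·2 ≡ 1, so inverse 2.
N/16 = 395577; 395577 ≡ 9 (mod 16); 9·9 ≡ 1, so inverse 9.
N/13 = 486864; 486864 ≡ 1 (mod 13), inverse 1.
N/49 = 129168; 129168 ≡ 4 (mod 49); 4·37 ≡ 1, so inverse 37.
k ≡ 16·234416·14 + 17·275184·2 + 10·395577·9 + 4·486864·1 + 21·129168·37 = 199778362.
199778362 mod 6329232 = 3572170.

3572170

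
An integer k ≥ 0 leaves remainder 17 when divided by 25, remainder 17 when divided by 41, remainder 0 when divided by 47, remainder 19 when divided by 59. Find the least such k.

The moduli are pairwise coprime; N = 25·41·47·59 = 2842325.
N/25 = 113693; 113693 ≡ 18 (mod 25); 18·7 ≡ 1, so inverse 7.
N/41 = 69325; 69325 ≡ 35 (mod 41); 35·34 ≡ 1, so inverse 34.
N/47 = 60475; 60475 ≡ 33 (mod 47); 33·10 ≡ 1, so inverse 10.
N/59 = 48175; 48175 ≡ 31 (mod 59); 31·40 ≡ 1, so inverse 40.
k ≡ 17·113693·7 + 17·69325·34 + 0·60475·10 + 19·48175·40 = 90212317.
90212317 mod 2842325 = 2100242.

2100242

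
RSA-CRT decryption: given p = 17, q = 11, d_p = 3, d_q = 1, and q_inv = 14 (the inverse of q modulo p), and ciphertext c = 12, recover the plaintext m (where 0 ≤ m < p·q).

m₁ = c^(d_p) mod p: c ≡ 12 (mod 17), and 12^3 mod 17 = 11.
m₂ = c^(d_q) mod q: c ≡ 1 (mod 11), and 1^1 mod 11 = 1.
h = q_inv·(m₁ − m₂) mod p = 14·(11 − 1) mod 17 = 4.
m = m₂ + h·q = 1 + 4·11 = 45.

45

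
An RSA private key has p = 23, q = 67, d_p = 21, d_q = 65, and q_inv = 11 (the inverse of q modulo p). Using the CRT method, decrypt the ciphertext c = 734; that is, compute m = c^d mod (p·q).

m₁ = c^(d_p) mod p: c ≡ 21 (mod 23), and 21^21 mod 23 = 11.
m₂ = c^(d_q) mod q: c ≡ 64 (mod 67), and 64^65 mod 67 = 22.
h = q_inv·(m₁ − m₂) mod p = 11·(11 − 22) mod 23 = 17.
m = m₂ + h·q = 22 + 17·67 = 1161.

1161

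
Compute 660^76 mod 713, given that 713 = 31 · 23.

Mod 31: 660 ≡ 9; by Fermat, exponent reduces to 76 mod 30 = 16; 9^16 ≡ 9 (mod 31).
Mod 23: 660 ≡ 16; by Fermat, exponent reduces to 76 mod 22 = 10; 16^10 ≡ 13 (mod 23).
Combine by CRT: x ≡ 9 (mod 31), x ≡ 13 (mod 23) ⇒ x ≡ 381 (mod 713).

381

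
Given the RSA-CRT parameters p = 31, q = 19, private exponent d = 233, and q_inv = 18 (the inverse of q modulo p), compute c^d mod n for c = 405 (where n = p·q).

d_p = d mod (p−1) = 233 mod 30 = 23; d_q = d mod (q−1) = 17.
m₁ = c^(d_p) mod p: c ≡ 2 (mod 31), and 2^23 mod 31 = 8.
m₂ = c^(d_q) mod q: c ≡ 6 (mod 19), and 6^17 mod 19 = 16.
h = q_inv·(m₁ − m₂) mod p = 18·(8 − 16) mod 31 = 11.
m = m₂ + h·q = 16 + 11·19 = 225.

225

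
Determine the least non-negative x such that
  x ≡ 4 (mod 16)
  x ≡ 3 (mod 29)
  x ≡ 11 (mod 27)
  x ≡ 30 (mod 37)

The moduli are pairwise coprime; N = 16·29·27·37 = 463536.
N/16 = 28971; 28971 ≡ 11 (mod 16); 11·3 ≡ 1, so inverse 3.
N/29 = 15984; 15984 ≡ 5 (mod 29); 5·6 ≡ 1, so inverse 6.
N/27 = 17168; 17168 ≡ 23 (mod 27); 23·20 ≡ 1, so inverse 20.
N/37 = 12528; 12528 ≡ 22 (mod 37); 22·32 ≡ 1, so inverse 32.
x ≡ 4·28971·3 + 3·15984·6 + 11·17168·20 + 30·12528·32 = 16439204.
16439204 mod 463536 = 215444.

215444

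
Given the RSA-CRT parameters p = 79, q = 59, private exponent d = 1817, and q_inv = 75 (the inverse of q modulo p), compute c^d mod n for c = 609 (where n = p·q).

4211

d_p = d mod (p−1) = 1817 mod 78 = 23; d_q = d mod (q−1) = 19.
m₁ = c^(d_p) mod p: c ≡ 56 (mod 79), and 56^23 mod 79 = 24.
m₂ = c^(d_q) mod q: c ≡ 19 (mod 59), and 19^19 mod 59 = 22.
h = q_inv·(m₁ − m₂) mod p = 75·(24 − 22) mod 79 = 71.
m = m₂ + h·q = 22 + 71·59 = 4211.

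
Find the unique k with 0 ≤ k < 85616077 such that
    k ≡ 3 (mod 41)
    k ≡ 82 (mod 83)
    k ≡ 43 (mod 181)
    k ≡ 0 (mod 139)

27129047

From k ≡ 3 (mod 41) write k = 3 + 41t. Substituting into k ≡ 82 (mod 83) gives 41t ≡ 79 (mod 83), and since 41⁻¹ ≡ 81 (mod 83), t ≡ 8. Hence k ≡ 3 + 41·8 = 331 (mod 3403).
From k ≡ 331 (mod 3403) write k = 331 + 3403t. Substituting into k ≡ 43 (mod 181) gives 3403t ≡ 74 (mod 181), and since 145⁻¹ ≡ 5 (mod 181), t ≡ 8. Hence k ≡ 331 + 3403·8 = 27555 (mod 615943).
From k ≡ 27555 (mod 615943) write k = 27555 + 615943t. Substituting into k ≡ 0 (mod 139) gives 615943t ≡ 106 (mod 139), and since 34⁻¹ ≡ 45 (mod 139), t ≡ 44. Hence k ≡ 27555 + 615943·44 = 27129047 (mod 85616077).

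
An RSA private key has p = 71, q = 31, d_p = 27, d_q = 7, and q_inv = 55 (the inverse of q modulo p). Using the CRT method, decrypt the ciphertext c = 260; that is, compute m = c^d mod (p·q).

2101

m₁ = c^(d_p) mod p: c ≡ 47 (mod 71), and 47^27 mod 71 = 42.
m₂ = c^(d_q) mod q: c ≡ 12 (mod 31), and 12^7 mod 31 = 24.
h = q_inv·(m₁ − m₂) mod p = 55·(42 − 24) mod 71 = 67.
m = m₂ + h·q = 24 + 67·31 = 2101.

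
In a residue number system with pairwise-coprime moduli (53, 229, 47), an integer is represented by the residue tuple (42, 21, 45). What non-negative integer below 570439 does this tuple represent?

95972

The moduli are pairwise coprime; N = 53·229·47 = 570439.
N/53 = 10763; 10763 ≡ 4 (mod 53); 4·40 ≡ 1, so inverse 40.
N/229 = 2491; 2491 ≡ 201 (mod 229); 201·139 ≡ 1, so inverse 139.
N/47 = 12137; 12137 ≡ 11 (mod 47); 11·30 ≡ 1, so inverse 30.
x ≡ 42·10763·40 + 21·2491·139 + 45·12137·30 = 41738019.
41738019 mod 570439 = 95972.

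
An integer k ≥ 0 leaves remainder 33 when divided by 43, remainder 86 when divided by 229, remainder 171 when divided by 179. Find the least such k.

971962

Combine the congruences pairwise.
From k ≡ 33 (mod 43) write k = 33 + 43t. Substituting into k ≡ 86 (mod 229) gives 43t ≡ 53 (mod 229), and since 43⁻¹ ≡ 16 (mod 229), t ≡ 161. Hence k ≡ 33 + 43·161 = 6956 (mod 9847).
From k ≡ 6956 (mod 9847) write k = 6956 + 9847t. Substituting into k ≡ 171 (mod 179) gives 9847t ≡ 17 (mod 179), and since 2⁻¹ ≡ 90 (mod 179), t ≡ 98. Hence k ≡ 6956 + 9847·98 = 971962 (mod 1762613).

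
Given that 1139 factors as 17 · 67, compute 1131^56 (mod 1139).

Mod 17: 1131 ≡ 9; by Fermat, exponent reduces to 56 mod 16 = 8; 9^8 ≡ 1 (mod 17).
Mod 67: 1131 ≡ 59; 59^56 ≡ 59 (mod 67).
Combine by CRT: x ≡ 1 (mod 17), x ≡ 59 (mod 67) ⇒ x ≡ 528 (mod 1139).

528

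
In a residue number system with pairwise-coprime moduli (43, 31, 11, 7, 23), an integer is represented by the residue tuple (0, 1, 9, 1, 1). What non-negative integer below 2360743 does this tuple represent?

Combine the congruences pairwise.
From x ≡ 0 (mod 43) write x = 0 + 43t. Substituting into x ≡ 1 (mod 31) gives 43t ≡ 1 (mod 31), and since 12⁻¹ ≡ 13 (mod 31), t ≡ 13. Hence x ≡ 0 + 43·13 = 559 (mod 1333).
From x ≡ 559 (mod 1333) write x = 559 + 1333t. Substituting into x ≡ 9 (mod 11) gives 1333t ≡ 0 (mod 11), and since 2⁻¹ ≡ 6 (mod 11), t ≡ 0. Hence x ≡ 559 + 1333·0 = 559 (mod 14663).
From x ≡ 559 (mod 14663) write x = 559 + 14663t. Substituting into x ≡ 1 (mod 7) gives 14663t ≡ 2 (mod 7), and since 5⁻¹ ≡ 3 (mod 7), t ≡ 6. Hence x ≡ 559 + 14663·6 = 88537 (mod 102641).
From x ≡ 88537 (mod 102641) write x = 88537 + 102641t. Substituting into x ≡ 1 (mod 23) gives 102641t ≡ 14 (mod 23), and since 15⁻¹ ≡ 20 (mod 23), t ≡ 4. Hence x ≡ 88537 + 102641·4 = 499101 (mod 2360743).

499101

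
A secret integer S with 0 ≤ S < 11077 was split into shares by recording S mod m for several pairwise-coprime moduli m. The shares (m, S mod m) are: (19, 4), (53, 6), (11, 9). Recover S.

2550

The moduli are pairwise coprime; N = 19·53·11 = 11077.
N/19 = 583; 583 ≡ 13 (mod 19); 13·3 ≡ 1, so inverse 3.
N/53 = 209; 209 ≡ 50 (mod 53); 50·35 ≡ 1, so inverse 35.
N/11 = 1007; 1007 ≡ 6 (mod 11); 6·2 ≡ 1, so inverse 2.
S ≡ 4·583·3 + 6·209·35 + 9·1007·2 = 69012.
69012 mod 11077 = 2550.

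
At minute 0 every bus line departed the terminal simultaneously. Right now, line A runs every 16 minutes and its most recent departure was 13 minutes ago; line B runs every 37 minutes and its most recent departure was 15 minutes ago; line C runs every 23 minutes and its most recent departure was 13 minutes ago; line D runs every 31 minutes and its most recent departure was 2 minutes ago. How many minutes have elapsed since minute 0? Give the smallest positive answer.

271965

The moduli are pairwise coprime; N = 16·37·23·31 = 422096.
N/16 = 26381; 26381 ≡ 13 (mod 16); 13·5 ≡ 1, so inverse 5.
N/37 = 11408; 11408 ≡ 12 (mod 37); 12·34 ≡ 1, so inverse 34.
N/23 = 18352; 18352 ≡ 21 (mod 23); 21·11 ≡ 1, so inverse 11.
N/31 = 13616; 13616 ≡ 7 (mod 31); 7·9 ≡ 1, so inverse 9.
t ≡ 13·26381·5 + 15·11408·34 + 13·18352·11 + 2·13616·9 = 10402269.
10402269 mod 422096 = 271965.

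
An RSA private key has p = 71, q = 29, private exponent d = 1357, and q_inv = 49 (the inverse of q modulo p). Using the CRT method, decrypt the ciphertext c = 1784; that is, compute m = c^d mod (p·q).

d_p = d mod (p−1) = 1357 mod 70 = 27; d_q = d mod (q−1) = 13.
m₁ = c^(d_p) mod p: c ≡ 9 (mod 71), and 9^27 mod 71 = 58.
m₂ = c^(d_q) mod q: c ≡ 15 (mod 29), and 15^13 mod 29 = 27.
h = q_inv·(m₁ − m₂) mod p = 49·(58 − 27) mod 71 = 28.
m = m₂ + h·q = 27 + 28·29 = 839.

839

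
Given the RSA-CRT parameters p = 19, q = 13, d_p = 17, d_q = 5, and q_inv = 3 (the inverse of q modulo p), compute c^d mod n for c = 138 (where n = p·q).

99

m₁ = c^(d_p) mod p: c ≡ 5 (mod 19), and 5^17 mod 19 = 4.
m₂ = c^(d_q) mod q: c ≡ 8 (mod 13), and 8^5 mod 13 = 8.
h = q_inv·(m₁ − m₂) mod p = 3·(4 − 8) mod 19 = 7.
m = m₂ + h·q = 8 + 7·13 = 99.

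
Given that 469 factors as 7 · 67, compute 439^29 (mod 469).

297

Mod 7: 439 ≡ 5; by Fermat, exponent reduces to 29 mod 6 = 5; 5^5 ≡ 3 (mod 7).
Mod 67: 439 ≡ 37; 37^29 ≡ 29 (mod 67).
Combine by CRT: x ≡ 3 (mod 7), x ≡ 29 (mod 67) ⇒ x ≡ 297 (mod 469).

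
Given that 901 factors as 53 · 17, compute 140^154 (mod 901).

Mod 53: 140 ≡ 34; by Fermat, exponent reduces to 154 mod 52 = 50; 34^50 ≡ 37 (mod 53).
Mod 17: 140 ≡ 4; by Fermat, exponent reduces to 154 mod 16 = 10; 4^10 ≡ 16 (mod 17).
Combine by CRT: x ≡ 37 (mod 53), x ≡ 16 (mod 17) ⇒ x ≡ 832 (mod 901).

832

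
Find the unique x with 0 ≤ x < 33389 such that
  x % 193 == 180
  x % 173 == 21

3654

From x ≡ 180 (mod 193) write x = 180 + 193t. Substituting into x ≡ 21 (mod 173) gives 193t ≡ 14 (mod 173), and since 20⁻¹ ≡ 26 (mod 173), t ≡ 18. Hence x ≡ 180 + 193·18 = 3654 (mod 33389).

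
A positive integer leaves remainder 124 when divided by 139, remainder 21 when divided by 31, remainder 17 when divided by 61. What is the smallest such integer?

54612

Combine the congruences pairwise.
From t ≡ 124 (mod 139) write t = 124 + 139s. Substituting into t ≡ 21 (mod 31) gives 139s ≡ 21 (mod 31), and since 15⁻¹ ≡ 29 (mod 31), s ≡ 20. Hence t ≡ 124 + 139·20 = 2904 (mod 4309).
From t ≡ 2904 (mod 4309) write t = 2904 + 4309s. Substituting into t ≡ 17 (mod 61) gives 4309s ≡ 41 (mod 61), and since 39⁻¹ ≡ 36 (mod 61), s ≡ 12. Hence t ≡ 2904 + 4309·12 = 54612 (mod 262849).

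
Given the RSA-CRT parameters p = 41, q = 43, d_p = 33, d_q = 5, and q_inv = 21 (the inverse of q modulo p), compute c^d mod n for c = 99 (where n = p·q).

m₁ = c^(d_p) mod p: c ≡ 17 (mod 41), and 17^33 mod 41 = 19.
m₂ = c^(d_q) mod q: c ≡ 13 (mod 43), and 13^5 mod 43 = 31.
h = q_inv·(m₁ − m₂) mod p = 21·(19 − 31) mod 41 = 35.
m = m₂ + h·q = 31 + 35·43 = 1536.

1536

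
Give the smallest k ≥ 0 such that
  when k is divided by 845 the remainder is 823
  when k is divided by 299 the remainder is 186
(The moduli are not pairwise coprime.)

gcd(845, 299) = 13 and 13 | (186 − 823), so the pair is consistent; merging gives k ≡ 16033 (mod 19435), where 19435 = lcm(845, 299).
The solution is unique modulo lcm(845, 299) = 19435.

16033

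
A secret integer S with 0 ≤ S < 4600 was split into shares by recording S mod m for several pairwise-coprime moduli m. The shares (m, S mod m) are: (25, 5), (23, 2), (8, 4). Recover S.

The moduli are pairwise coprime; N = 25·23·8 = 4600.
N/25 = 184; 184 ≡ 9 (mod 25); 9·14 ≡ 1, so inverse 14.
N/23 = 200; 200 ≡ 16 (mod 23); 16·13 ≡ 1, so inverse 13.
N/8 = 575; 575 ≡ 7 (mod 8); 7·7 ≡ 1, so inverse 7.
S ≡ 5·184·14 + 2·200·13 + 4·575·7 = 34180.
34180 mod 4600 = 1980.

1980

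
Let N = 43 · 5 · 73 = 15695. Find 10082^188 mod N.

Mod 43: 10082 ≡ 20; by Fermat, exponent reduces to 188 mod 42 = 20; 20^20 ≡ 15 (mod 43).
Mod 5: 10082 ≡ 2; since 4 | 188, by Fermat 2^188 ≡ 1 (mod 5).
Mod 73: 10082 ≡ 8; by Fermat, exponent reduces to 188 mod 72 = 44; 8^44 ≡ 64 (mod 73).
Combine by CRT: x ≡ 15 (mod 43), x ≡ 1 (mod 5), x ≡ 64 (mod 73) ⇒ x ≡ 13861 (mod 15695).

13861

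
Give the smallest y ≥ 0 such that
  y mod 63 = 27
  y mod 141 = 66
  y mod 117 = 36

Combine the congruences pairwise.
gcd(63, 141) = 3 and 3 | (66 − 27), so the pair is consistent; merging gives y ≡ 1476 (mod 2961), where 2961 = lcm(63, 141).
gcd(2961, 117) = 9 and 9 | (36 − 1476), so the pair is consistent; merging gives y ≡ 37008 (mod 38493), where 38493 = lcm(2961, 117).
The solution is unique modulo lcm(63, 141, 117) = 38493.

37008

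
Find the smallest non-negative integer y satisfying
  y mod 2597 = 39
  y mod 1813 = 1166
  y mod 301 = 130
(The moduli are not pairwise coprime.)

gcd(2597, 1813) = 49 and 49 | (1166 − 39), so the pair is consistent; merging gives y ≡ 33800 (mod 96089), where 96089 = lcm(2597, 1813).
gcd(96089, 301) = 7 and 7 | (130 − 33800), so the pair is consistent; merging gives y ≡ 3396915 (mod 4131827), where 4131827 = lcm(96089, 301).
The solution is unique modulo lcm(2597, 1813, 301) = 4131827.

3396915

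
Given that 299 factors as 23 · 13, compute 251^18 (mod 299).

105

Mod 23: 251 ≡ 21; 21^18 ≡ 13 (mod 23).
Mod 13: 251 ≡ 4; by Fermat, exponent reduces to 18 mod 12 = 6; 4^6 ≡ 1 (mod 13).
Combine by CRT: x ≡ 13 (mod 23), x ≡ 1 (mod 13) ⇒ x ≡ 105 (mod 299).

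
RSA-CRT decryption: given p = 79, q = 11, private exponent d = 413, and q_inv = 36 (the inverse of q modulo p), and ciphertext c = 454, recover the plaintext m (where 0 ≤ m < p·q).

d_p = d mod (p−1) = 413 mod 78 = 23; d_q = d mod (q−1) = 3.
m₁ = c^(d_p) mod p: c ≡ 59 (mod 79), and 59^23 mod 79 = 29.
m₂ = c^(d_q) mod q: c ≡ 3 (mod 11), and 3^3 mod 11 = 5.
h = q_inv·(m₁ − m₂) mod p = 36·(29 − 5) mod 79 = 74.
m = m₂ + h·q = 5 + 74·11 = 819.

819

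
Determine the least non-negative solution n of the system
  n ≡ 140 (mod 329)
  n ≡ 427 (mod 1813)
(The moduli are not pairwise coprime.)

22183

gcd(329, 1813) = 7 and 7 | (427 − 140), so the pair is consistent; merging gives n ≡ 22183 (mod 85211), where 85211 = lcm(329, 1813).
The solution is unique modulo lcm(329, 1813) = 85211.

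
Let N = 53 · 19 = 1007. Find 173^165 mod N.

Mod 53: 173 ≡ 14; by Fermat, exponent reduces to 165 mod 52 = 9; 14^9 ≡ 21 (mod 53).
Mod 19: 173 ≡ 2; by Fermat, exponent reduces to 165 mod 18 = 3; 2^3 ≡ 8 (mod 19).
Combine by CRT: x ≡ 21 (mod 53), x ≡ 8 (mod 19) ⇒ x ≡ 445 (mod 1007).

445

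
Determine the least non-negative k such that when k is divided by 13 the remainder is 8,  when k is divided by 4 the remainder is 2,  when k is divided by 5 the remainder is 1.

From k ≡ 8 (mod 13) write k = 8 + 13t. Substituting into k ≡ 2 (mod 4) gives 13t ≡ 2 (mod 4), and since 1⁻¹ ≡ 1 (mod 4), t ≡ 2. Hence k ≡ 8 + 13·2 = 34 (mod 52).
From k ≡ 34 (mod 52) write k = 34 + 52t. Substituting into k ≡ 1 (mod 5) gives 52t ≡ 2 (mod 5), and since 2⁻¹ ≡ 3 (mod 5), t ≡ 1. Hence k ≡ 34 + 52·1 = 86 (mod 260).

86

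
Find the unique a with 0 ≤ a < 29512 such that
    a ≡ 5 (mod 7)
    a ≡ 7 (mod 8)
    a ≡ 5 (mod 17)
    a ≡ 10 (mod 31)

3575

The moduli are pairwise coprime; N = 7·8·17·31 = 29512.
N/7 = 4216; 4216 ≡ 2 (mod 7); 2·4 ≡ 1, so inverse 4.
N/8 = 3689; 3689 ≡ 1 (mod 8), inverse 1.
N/17 = 1736; 1736 ≡ 2 (mod 17); 2·9 ≡ 1, so inverse 9.
N/31 = 952; 952 ≡ 22 (mod 31); 22·24 ≡ 1, so inverse 24.
a ≡ 5·4216·4 + 7·3689·1 + 5·1736·9 + 10·952·24 = 416743.
416743 mod 29512 = 3575.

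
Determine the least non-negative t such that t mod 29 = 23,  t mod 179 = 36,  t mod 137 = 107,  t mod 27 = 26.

From t ≡ 23 (mod 29) write t = 23 + 29s. Substituting into t ≡ 36 (mod 179) gives 29s ≡ 13 (mod 179), and since 29⁻¹ ≡ 142 (mod 179), s ≡ 56. Hence t ≡ 23 + 29·56 = 1647 (mod 5191).
From t ≡ 1647 (mod 5191) write t = 1647 + 5191s. Substituting into t ≡ 107 (mod 137) gives 5191s ≡ 104 (mod 137), and since 122⁻¹ ≡ 73 (mod 137), s ≡ 57. Hence t ≡ 1647 + 5191·57 = 297534 (mod 711167).
From t ≡ 297534 (mod 711167) write t = 297534 + 711167s. Substituting into t ≡ 26 (mod 27) gives 711167s ≡ 5 (mod 27), and since 14⁻¹ ≡ 2 (mod 27), s ≡ 10. Hence t ≡ 297534 + 711167·10 = 7409204 (mod 19201509).

7409204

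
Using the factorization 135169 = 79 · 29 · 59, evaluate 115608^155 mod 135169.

72573

Mod 79: 115608 ≡ 31; by Fermat, exponent reduces to 155 mod 78 = 77; 31^77 ≡ 51 (mod 79).
Mod 29: 115608 ≡ 14; by Fermat, exponent reduces to 155 mod 28 = 15; 14^15 ≡ 15 (mod 29).
Mod 59: 115608 ≡ 27; by Fermat, exponent reduces to 155 mod 58 = 39; 27^39 ≡ 3 (mod 59).
Combine by CRT: x ≡ 51 (mod 79), x ≡ 15 (mod 29), x ≡ 3 (mod 59) ⇒ x ≡ 72573 (mod 135169).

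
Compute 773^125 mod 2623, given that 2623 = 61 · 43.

2622

Mod 61: 773 ≡ 41; by Fermat, exponent reduces to 125 mod 60 = 5; 41^5 ≡ 60 (mod 61).
Mod 43: 773 ≡ 42; by Fermat, exponent reduces to 125 mod 42 = 41; 42^41 ≡ 42 (mod 43).
Combine by CRT: x ≡ 60 (mod 61), x ≡ 42 (mod 43) ⇒ x ≡ 2622 (mod 2623).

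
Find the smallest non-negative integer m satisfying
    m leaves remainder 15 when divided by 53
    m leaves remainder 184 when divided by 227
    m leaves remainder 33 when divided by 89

The moduli are pairwise coprime; N = 53·227·89 = 1070759.
N/53 = 20203; 20203 ≡ 10 (mod 53); 10·16 ≡ 1, so inverse 16.
N/227 = 4717; 4717 ≡ 177 (mod 227); 177·59 ≡ 1, so inverse 59.
N/89 = 12031; 12031 ≡ 16 (mod 89); 16·39 ≡ 1, so inverse 39.
m ≡ 15·20203·16 + 184·4717·59 + 33·12031·39 = 71540369.
71540369 mod 1070759 = 870275.

870275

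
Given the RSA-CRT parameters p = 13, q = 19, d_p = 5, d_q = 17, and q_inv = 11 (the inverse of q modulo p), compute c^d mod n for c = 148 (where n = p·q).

m₁ = c^(d_p) mod p: c ≡ 5 (mod 13), and 5^5 mod 13 = 5.
m₂ = c^(d_q) mod q: c ≡ 15 (mod 19), and 15^17 mod 19 = 14.
h = q_inv·(m₁ − m₂) mod p = 11·(5 − 14) mod 13 = 5.
m = m₂ + h·q = 14 + 5·19 = 109.

109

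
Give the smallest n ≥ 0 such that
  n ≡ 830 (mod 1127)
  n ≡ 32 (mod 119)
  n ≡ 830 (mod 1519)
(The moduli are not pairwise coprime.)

gcd(1127, 119) = 7 and 7 | (32 − 830), so the pair is consistent; merging gives n ≡ 8719 (mod 19159), where 19159 = lcm(1127, 119).
gcd(19159, 1519) = 49 and 49 | (830 − 8719), so the pair is consistent; merging gives n ≡ 315263 (mod 593929), where 593929 = lcm(19159, 1519).
The solution is unique modulo lcm(1127, 119, 1519) = 593929.

315263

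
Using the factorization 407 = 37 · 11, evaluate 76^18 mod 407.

221

Mod 37: 76 ≡ 2; 2^18 ≡ 36 (mod 37).
Mod 11: 76 ≡ 10; by Fermat, exponent reduces to 18 mod 10 = 8; 10^8 ≡ 1 (mod 11).
Combine by CRT: x ≡ 36 (mod 37), x ≡ 1 (mod 11) ⇒ x ≡ 221 (mod 407).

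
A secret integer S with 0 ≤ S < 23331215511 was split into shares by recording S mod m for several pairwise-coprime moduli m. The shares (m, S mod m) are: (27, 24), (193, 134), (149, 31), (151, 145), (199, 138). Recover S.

18235746024

From S ≡ 24 (mod 27) write S = 24 + 27t. Substituting into S ≡ 134 (mod 193) gives 27t ≡ 110 (mod 193), and since 27⁻¹ ≡ 143 (mod 193), t ≡ 97. Hence S ≡ 24 + 27·97 = 2643 (mod 5211).
From S ≡ 2643 (mod 5211) write S = 2643 + 5211t. Substituting into S ≡ 31 (mod 149) gives 5211t ≡ 70 (mod 149), and since 145⁻¹ ≡ 37 (mod 149), t ≡ 57. Hence S ≡ 2643 + 5211·57 = 299670 (mod 776439).
From S ≡ 299670 (mod 776439) write S = 299670 + 776439t. Substituting into S ≡ 145 (mod 151) gives 776439t ≡ 59 (mod 151), and since 148⁻¹ ≡ 50 (mod 151), t ≡ 81. Hence S ≡ 299670 + 776439·81 = 63191229 (mod 117242289).
From S ≡ 63191229 (mod 117242289) write S = 63191229 + 117242289t. Substituting into S ≡ 138 (mod 199) gives 117242289t ≡ 165 (mod 199), and since 46⁻¹ ≡ 13 (mod 199), t ≡ 155. Hence S ≡ 63191229 + 117242289·155 = 18235746024 (mod 23331215511).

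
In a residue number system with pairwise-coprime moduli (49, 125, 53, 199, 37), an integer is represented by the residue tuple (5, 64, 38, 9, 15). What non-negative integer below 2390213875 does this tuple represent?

From x ≡ 5 (mod 49) write x = 5 + 49t. Substituting into x ≡ 64 (mod 125) gives 49t ≡ 59 (mod 125), and since 49⁻¹ ≡ 74 (mod 125), t ≡ 116. Hence x ≡ 5 + 49·116 = 5689 (mod 6125).
From x ≡ 5689 (mod 6125) write x = 5689 + 6125t. Substituting into x ≡ 38 (mod 53) gives 6125t ≡ 20 (mod 53), and since 30⁻¹ ≡ 23 (mod 53), t ≡ 36. Hence x ≡ 5689 + 6125·36 = 226189 (mod 324625).
From x ≡ 226189 (mod 324625) write x = 226189 + 324625t. Substituting into x ≡ 9 (mod 199) gives 324625t ≡ 83 (mod 199), and since 56⁻¹ ≡ 32 (mod 199), t ≡ 69. Hence x ≡ 226189 + 324625·69 = 22625314 (mod 64600375).
From x ≡ 22625314 (mod 64600375) write x = 22625314 + 64600375t. Substituting into x ≡ 15 (mod 37) gives 64600375t ≡ 16 (mod 37), and since 3⁻¹ ≡ 25 (mod 37), t ≡ 30. Hence x ≡ 22625314 + 64600375·30 = 1960636564 (mod 2390213875).

1960636564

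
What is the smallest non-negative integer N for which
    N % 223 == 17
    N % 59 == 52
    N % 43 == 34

The moduli are pairwise coprime; M = 223·59·43 = 565751.
M/223 = 2537; 2537 ≡ 84 (mod 223); 84·77 ≡ 1, so inverse 77.
M/59 = 9589; 9589 ≡ 31 (mod 59); 31·40 ≡ 1, so inverse 40.
M/43 = 13157; 13157 ≡ 42 (mod 43); 42·42 ≡ 1, so inverse 42.
N ≡ 17·2537·77 + 52·9589·40 + 34·13157·42 = 42054249.
42054249 mod 565751 = 188675.

188675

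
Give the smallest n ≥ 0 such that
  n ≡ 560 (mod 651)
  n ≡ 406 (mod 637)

gcd(651, 637) = 7 and 7 | (406 − 560), so the pair is consistent; merging gives n ≡ 52640 (mod 59241), where 59241 = lcm(651, 637).
The solution is unique modulo lcm(651, 637) = 59241.

52640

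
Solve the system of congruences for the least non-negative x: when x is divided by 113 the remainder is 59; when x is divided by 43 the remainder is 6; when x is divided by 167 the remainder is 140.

The moduli are pairwise coprime; N = 113·43·167 = 811453.
N/113 = 7181; 7181 ≡ 62 (mod 113); 62·31 ≡ 1, so inverse 31.
N/43 = 18871; 18871 ≡ 37 (mod 43); 37·7 ≡ 1, so inverse 7.
N/167 = 4859; 4859 ≡ 16 (mod 167); 16·94 ≡ 1, so inverse 94.
x ≡ 59·7181·31 + 6·18871·7 + 140·4859·94 = 77871071.
77871071 mod 811453 = 783036.

783036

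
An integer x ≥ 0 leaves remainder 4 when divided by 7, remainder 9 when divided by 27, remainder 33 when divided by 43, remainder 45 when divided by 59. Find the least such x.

From x ≡ 4 (mod 7) write x = 4 + 7t. Substituting into x ≡ 9 (mod 27) gives 7t ≡ 5 (mod 27), and since 7⁻¹ ≡ 4 (mod 27), t ≡ 20. Hence x ≡ 4 + 7·20 = 144 (mod 189).
From x ≡ 144 (mod 189) write x = 144 + 189t. Substituting into x ≡ 33 (mod 43) gives 189t ≡ 18 (mod 43), and since 17⁻¹ ≡ 38 (mod 43), t ≡ 39. Hence x ≡ 144 + 189·39 = 7515 (mod 8127).
From x ≡ 7515 (mod 8127) write x = 7515 + 8127t. Substituting into x ≡ 45 (mod 59) gives 8127t ≡ 23 (mod 59), and since 44⁻¹ ≡ 55 (mod 59), t ≡ 26. Hence x ≡ 7515 + 8127·26 = 218817 (mod 479493).

218817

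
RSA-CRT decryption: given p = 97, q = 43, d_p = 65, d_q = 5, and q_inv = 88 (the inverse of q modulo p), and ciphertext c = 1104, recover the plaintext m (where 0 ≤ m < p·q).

m₁ = c^(d_p) mod p: c ≡ 37 (mod 97), and 37^65 mod 97 = 26.
m₂ = c^(d_q) mod q: c ≡ 29 (mod 43), and 29^5 mod 43 = 20.
h = q_inv·(m₁ − m₂) mod p = 88·(26 − 20) mod 97 = 43.
m = m₂ + h·q = 20 + 43·43 = 1869.

1869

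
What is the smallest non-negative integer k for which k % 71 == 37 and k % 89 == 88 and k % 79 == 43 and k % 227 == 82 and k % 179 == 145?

From k ≡ 37 (mod 71) write k = 37 + 71t. Substituting into k ≡ 88 (mod 89) gives 71t ≡ 51 (mod 89), and since 71⁻¹ ≡ 84 (mod 89), t ≡ 12. Hence k ≡ 37 + 71·12 = 889 (mod 6319).
From k ≡ 889 (mod 6319) write k = 889 + 6319t. Substituting into k ≡ 43 (mod 79) gives 6319t ≡ 23 (mod 79), and since 78⁻¹ ≡ 78 (mod 79), t ≡ 56. Hence k ≡ 889 + 6319·56 = 354753 (mod 499201).
From k ≡ 354753 (mod 499201) write k = 354753 + 499201t. Substituting into k ≡ 82 (mod 227) gives 499201t ≡ 130 (mod 227), and since 28⁻¹ ≡ 73 (mod 227), t ≡ 183. Hence k ≡ 354753 + 499201·183 = 91708536 (mod 113318627).
From k ≡ 91708536 (mod 113318627) write k = 91708536 + 113318627t. Substituting into k ≡ 145 (mod 179) gives 113318627t ≡ 111 (mod 179), and since 171⁻¹ ≡ 67 (mod 179), t ≡ 98. Hence k ≡ 91708536 + 113318627·98 = 11196933982 (mod 20284034233).

11196933982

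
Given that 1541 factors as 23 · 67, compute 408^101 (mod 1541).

907

Mod 23: 408 ≡ 17; by Fermat, exponent reduces to 101 mod 22 = 13; 17^13 ≡ 10 (mod 23).
Mod 67: 408 ≡ 6; by Fermat, exponent reduces to 101 mod 66 = 35; 6^35 ≡ 36 (mod 67).
Combine by CRT: x ≡ 10 (mod 23), x ≡ 36 (mod 67) ⇒ x ≡ 907 (mod 1541).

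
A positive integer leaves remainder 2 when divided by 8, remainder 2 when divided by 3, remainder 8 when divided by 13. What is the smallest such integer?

The moduli are pairwise coprime; N = 8·3·13 = 312.
N/8 = 39; 39 ≡ 7 (mod 8); 7·7 ≡ 1, so inverse 7.
N/3 = 104; 104 ≡ 2 (mod 3); 2·2 ≡ 1, so inverse 2.
N/13 = 24; 24 ≡ 11 (mod 13); 11·6 ≡ 1, so inverse 6.
x ≡ 2·39·7 + 2·104·2 + 8·24·6 = 2114.
2114 mod 312 = 242.

242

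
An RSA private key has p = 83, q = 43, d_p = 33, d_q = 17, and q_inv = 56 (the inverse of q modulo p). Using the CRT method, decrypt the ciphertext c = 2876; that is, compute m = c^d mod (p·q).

918

m₁ = c^(d_p) mod p: c ≡ 54 (mod 83), and 54^33 mod 83 = 5.
m₂ = c^(d_q) mod q: c ≡ 38 (mod 43), and 38^17 mod 43 = 15.
h = q_inv·(m₁ − m₂) mod p = 56·(5 − 15) mod 83 = 21.
m = m₂ + h·q = 15 + 21·43 = 918.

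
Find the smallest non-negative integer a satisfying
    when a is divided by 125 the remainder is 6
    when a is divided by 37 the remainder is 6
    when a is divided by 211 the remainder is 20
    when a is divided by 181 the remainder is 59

98674381

The moduli are pairwise coprime; N = 125·37·211·181 = 176633375.
N/125 = 1413067; 1413067 ≡ 67 (mod 125); 67·28 ≡ 1, so inverse 28.
N/37 = 4773875; 4773875 ≡ 24 (mod 37); 24·17 ≡ 1, so inverse 17.
N/211 = 837125; 837125 ≡ 88 (mod 211); 88·12 ≡ 1, so inverse 12.
N/181 = 975875; 975875 ≡ 104 (mod 181); 104·47 ≡ 1, so inverse 47.
a ≡ 6·1413067·28 + 6·4773875·17 + 20·837125·12 + 59·975875·47 = 3631341881.
3631341881 mod 176633375 = 98674381.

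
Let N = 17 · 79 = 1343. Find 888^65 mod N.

Mod 17: 888 ≡ 4; by Fermat, exponent reduces to 65 mod 16 = 1; 4^1 ≡ 4 (mod 17).
Mod 79: 888 ≡ 19; 19^65 ≡ 55 (mod 79).
Combine by CRT: x ≡ 4 (mod 17), x ≡ 55 (mod 79) ⇒ x ≡ 55 (mod 1343).

55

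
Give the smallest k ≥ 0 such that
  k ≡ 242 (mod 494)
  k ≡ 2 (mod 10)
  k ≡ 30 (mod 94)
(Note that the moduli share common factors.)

gcd(494, 10) = 2 and 2 | (2 − 242), so the pair is consistent; merging gives k ≡ 242 (mod 2470), where 2470 = lcm(494, 10).
gcd(2470, 94) = 2 and 2 | (30 − 242), so the pair is consistent; merging gives k ≡ 69402 (mod 116090), where 116090 = lcm(2470, 94).
The solution is unique modulo lcm(494, 10, 94) = 116090.

69402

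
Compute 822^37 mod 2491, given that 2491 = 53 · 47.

Mod 53: 822 ≡ 27; 27^37 ≡ 14 (mod 53).
Mod 47: 822 ≡ 23; 23^37 ≡ 5 (mod 47).
Combine by CRT: x ≡ 14 (mod 53), x ≡ 5 (mod 47) ⇒ x ≡ 1180 (mod 2491).

1180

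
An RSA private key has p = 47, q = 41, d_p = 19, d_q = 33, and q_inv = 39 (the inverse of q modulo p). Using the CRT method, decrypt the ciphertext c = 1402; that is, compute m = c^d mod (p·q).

349

m₁ = c^(d_p) mod p: c ≡ 39 (mod 47), and 39^19 mod 47 = 20.
m₂ = c^(d_q) mod q: c ≡ 8 (mod 41), and 8^33 mod 41 = 21.
h = q_inv·(m₁ − m₂) mod p = 39·(20 − 21) mod 47 = 8.
m = m₂ + h·q = 21 + 8·41 = 349.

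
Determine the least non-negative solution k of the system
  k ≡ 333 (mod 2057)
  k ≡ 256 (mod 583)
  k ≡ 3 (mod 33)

Combine the congruences pairwise.
gcd(2057, 583) = 11 and 11 | (256 − 333), so the pair is consistent; merging gives k ≡ 27074 (mod 109021), where 109021 = lcm(2057, 583).
gcd(109021, 33) = 11 and 11 | (3 − 27074), so the pair is consistent; merging gives k ≡ 136095 (mod 327063), where 327063 = lcm(109021, 33).
The solution is unique modulo lcm(2057, 583, 33) = 327063.

136095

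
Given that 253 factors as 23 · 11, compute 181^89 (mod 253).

Mod 23: 181 ≡ 20; by Fermat, exponent reduces to 89 mod 22 = 1; 20^1 ≡ 20 (mod 23).
Mod 11: 181 ≡ 5; by Fermat, exponent reduces to 89 mod 10 = 9; 5^9 ≡ 9 (mod 11).
Combine by CRT: x ≡ 20 (mod 23), x ≡ 9 (mod 11) ⇒ x ≡ 20 (mod 253).

20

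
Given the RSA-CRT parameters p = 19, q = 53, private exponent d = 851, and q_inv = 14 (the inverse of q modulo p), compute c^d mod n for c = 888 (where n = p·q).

219

d_p = d mod (p−1) = 851 mod 18 = 5; d_q = d mod (q−1) = 19.
m₁ = c^(d_p) mod p: c ≡ 14 (mod 19), and 14^5 mod 19 = 10.
m₂ = c^(d_q) mod q: c ≡ 40 (mod 53), and 40^19 mod 53 = 7.
h = q_inv·(m₁ − m₂) mod p = 14·(10 − 7) mod 19 = 4.
m = m₂ + h·q = 7 + 4·53 = 219.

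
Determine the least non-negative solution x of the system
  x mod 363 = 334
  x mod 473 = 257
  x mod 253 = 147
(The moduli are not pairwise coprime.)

48976

Combine the congruences pairwise.
gcd(363, 473) = 11 and 11 | (257 − 334), so the pair is consistent; merging gives x ≡ 2149 (mod 15609), where 15609 = lcm(363, 473).
gcd(15609, 253) = 11 and 11 | (147 − 2149), so the pair is consistent; merging gives x ≡ 48976 (mod 359007), where 359007 = lcm(15609, 253).
The solution is unique modulo lcm(363, 473, 253) = 359007.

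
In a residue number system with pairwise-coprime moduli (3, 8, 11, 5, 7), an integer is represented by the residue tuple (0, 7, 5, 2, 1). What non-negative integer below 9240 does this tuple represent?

From x ≡ 0 (mod 3) write x = 0 + 3t. Substituting into x ≡ 7 (mod 8) gives 3t ≡ 7 (mod 8), and since 3⁻¹ ≡ 3 (mod 8), t ≡ 5. Hence x ≡ 0 + 3·5 = 15 (mod 24).
From x ≡ 15 (mod 24) write x = 15 + 24t. Substituting into x ≡ 5 (mod 11) gives 24t ≡ 1 (mod 11), and since 2⁻¹ ≡ 6 (mod 11), t ≡ 6. Hence x ≡ 15 + 24·6 = 159 (mod 264).
From x ≡ 159 (mod 264) write x = 159 + 264t. Substituting into x ≡ 2 (mod 5) gives 264t ≡ 3 (mod 5), and since 4⁻¹ ≡ 4 (mod 5), t ≡ 2. Hence x ≡ 159 + 264·2 = 687 (mod 1320).
From x ≡ 687 (mod 1320) write x = 687 + 1320t. Substituting into x ≡ 1 (mod 7) gives 1320t ≡ 0 (mod 7), and since 4⁻¹ ≡ 2 (mod 7), t ≡ 0. Hence x ≡ 687 + 1320·0 = 687 (mod 9240).

687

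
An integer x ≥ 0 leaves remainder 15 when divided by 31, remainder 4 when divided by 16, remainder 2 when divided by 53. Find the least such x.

Combine the congruences pairwise.
From x ≡ 15 (mod 31) write x = 15 + 31t. Substituting into x ≡ 4 (mod 16) gives 31t ≡ 5 (mod 16), and since 15⁻¹ ≡ 15 (mod 16), t ≡ 11. Hence x ≡ 15 + 31·11 = 356 (mod 496).
From x ≡ 356 (mod 496) write x = 356 + 496t. Substituting into x ≡ 2 (mod 53) gives 496t ≡ 17 (mod 53), and since 19⁻¹ ≡ 14 (mod 53), t ≡ 26. Hence x ≡ 356 + 496·26 = 13252 (mod 26288).

13252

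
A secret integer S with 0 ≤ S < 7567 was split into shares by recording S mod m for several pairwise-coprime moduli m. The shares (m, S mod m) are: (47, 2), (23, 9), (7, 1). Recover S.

2493

From S ≡ 2 (mod 47) write S = 2 + 47t. Substituting into S ≡ 9 (mod 23) gives 47t ≡ 7 (mod 23), and since 1⁻¹ ≡ 1 (mod 23), t ≡ 7. Hence S ≡ 2 + 47·7 = 331 (mod 1081).
From S ≡ 331 (mod 1081) write S = 331 + 1081t. Substituting into S ≡ 1 (mod 7) gives 1081t ≡ 6 (mod 7), and since 3⁻¹ ≡ 5 (mod 7), t ≡ 2. Hence S ≡ 331 + 1081·2 = 2493 (mod 7567).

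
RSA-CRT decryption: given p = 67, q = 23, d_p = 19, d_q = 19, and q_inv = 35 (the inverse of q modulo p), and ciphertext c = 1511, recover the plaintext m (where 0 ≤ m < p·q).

104

m₁ = c^(d_p) mod p: c ≡ 37 (mod 67), and 37^19 mod 67 = 37.
m₂ = c^(d_q) mod q: c ≡ 16 (mod 23), and 16^19 mod 23 = 12.
h = q_inv·(m₁ − m₂) mod p = 35·(37 − 12) mod 67 = 4.
m = m₂ + h·q = 12 + 4·23 = 104.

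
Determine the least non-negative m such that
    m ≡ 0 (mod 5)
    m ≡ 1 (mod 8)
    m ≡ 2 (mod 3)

From m ≡ 0 (mod 5) write m = 0 + 5t. Substituting into m ≡ 1 (mod 8) gives 5t ≡ 1 (mod 8), and since 5⁻¹ ≡ 5 (mod 8), t ≡ 5. Hence m ≡ 0 + 5·5 = 25 (mod 40).
From m ≡ 25 (mod 40) write m = 25 + 40t. Substituting into m ≡ 2 (mod 3) gives 40t ≡ 1 (mod 3), and since 1⁻¹ ≡ 1 (mod 3), t ≡ 1. Hence m ≡ 25 + 40·1 = 65 (mod 120).

65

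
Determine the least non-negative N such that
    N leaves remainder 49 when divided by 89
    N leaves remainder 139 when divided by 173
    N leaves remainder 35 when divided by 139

Combine the congruences pairwise.
From N ≡ 49 (mod 89) write N = 49 + 89t. Substituting into N ≡ 139 (mod 173) gives 89t ≡ 90 (mod 173), and since 89⁻¹ ≡ 35 (mod 173), t ≡ 36. Hence N ≡ 49 + 89·36 = 3253 (mod 15397).
From N ≡ 3253 (mod 15397) write N = 3253 + 15397t. Substituting into N ≡ 35 (mod 139) gives 15397t ≡ 118 (mod 139), and since 107⁻¹ ≡ 13 (mod 139), t ≡ 5. Hence N ≡ 3253 + 15397·5 = 80238 (mod 2140183).

80238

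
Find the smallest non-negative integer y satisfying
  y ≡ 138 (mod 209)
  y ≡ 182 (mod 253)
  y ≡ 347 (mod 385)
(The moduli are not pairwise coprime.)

Combine the congruences pairwise.
gcd(209, 253) = 11 and 11 | (182 − 138), so the pair is consistent; merging gives y ≡ 4736 (mod 4807), where 4807 = lcm(209, 253).
gcd(4807, 385) = 11 and 11 | (347 − 4736), so the pair is consistent; merging gives y ≡ 139332 (mod 168245), where 168245 = lcm(4807, 385).
The solution is unique modulo lcm(209, 253, 385) = 168245.

139332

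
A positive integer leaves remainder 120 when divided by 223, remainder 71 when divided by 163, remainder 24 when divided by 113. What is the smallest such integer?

The moduli are pairwise coprime; M = 223·163·113 = 4107437.
M/223 = 18419; 18419 ≡ 133 (mod 223); 133·166 ≡ 1, so inverse 166.
M/163 = 25199; 25199 ≡ 97 (mod 163); 97·121 ≡ 1, so inverse 121.
M/113 = 36349; 36349 ≡ 76 (mod 113); 76·58 ≡ 1, so inverse 58.
n ≡ 120·18419·166 + 71·25199·121 + 24·36349·58 = 633988897.
633988897 mod 4107437 = 1443599.

1443599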